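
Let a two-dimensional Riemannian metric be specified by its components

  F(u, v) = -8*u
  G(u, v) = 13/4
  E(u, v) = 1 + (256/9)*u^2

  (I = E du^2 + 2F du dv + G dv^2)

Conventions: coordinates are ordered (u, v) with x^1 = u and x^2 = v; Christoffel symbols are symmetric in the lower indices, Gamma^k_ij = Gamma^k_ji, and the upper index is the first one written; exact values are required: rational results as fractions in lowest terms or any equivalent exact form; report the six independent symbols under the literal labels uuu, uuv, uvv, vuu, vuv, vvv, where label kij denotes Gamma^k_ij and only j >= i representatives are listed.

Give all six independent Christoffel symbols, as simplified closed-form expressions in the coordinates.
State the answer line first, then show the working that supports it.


Answer: Gamma_uuu = 1024*u/(1024*u^2 + 117), Gamma_uuv = 0, Gamma_uvv = 0, Gamma_vuu = -288/(1024*u^2 + 117), Gamma_vuv = 0, Gamma_vvv = 0

E = 1 + (256/9)*u^2; F = -8*u; G = 13/4
Gamma^k_ij = (1/2) g^{kl} (d_i g_jl + d_j g_il - d_l g_ij), with g^inv = (1/(EG-F^2)) [[G, -F], [-F, E]]
first partials: E_u = (512/9)*u, E_v = 0, F_u = -8, F_v = 0, G_u = 0, G_v = 0
D = EG - F^2 = 13/4 + (256/9)*u^2
expanded: Gamma^u_uu = (G E_u - 2F F_u + F E_v)/(2D), Gamma^u_uv = (G E_v - F G_u)/(2D), Gamma^u_vv = (2G F_v - G G_u - F G_v)/(2D), Gamma^v_uu = (2E F_u - E E_v - F E_u)/(2D), Gamma^v_uv = (E G_u - F E_v)/(2D), Gamma^v_vv = (E G_v - 2F F_v + F G_u)/(2D); substitute and cancel common factors


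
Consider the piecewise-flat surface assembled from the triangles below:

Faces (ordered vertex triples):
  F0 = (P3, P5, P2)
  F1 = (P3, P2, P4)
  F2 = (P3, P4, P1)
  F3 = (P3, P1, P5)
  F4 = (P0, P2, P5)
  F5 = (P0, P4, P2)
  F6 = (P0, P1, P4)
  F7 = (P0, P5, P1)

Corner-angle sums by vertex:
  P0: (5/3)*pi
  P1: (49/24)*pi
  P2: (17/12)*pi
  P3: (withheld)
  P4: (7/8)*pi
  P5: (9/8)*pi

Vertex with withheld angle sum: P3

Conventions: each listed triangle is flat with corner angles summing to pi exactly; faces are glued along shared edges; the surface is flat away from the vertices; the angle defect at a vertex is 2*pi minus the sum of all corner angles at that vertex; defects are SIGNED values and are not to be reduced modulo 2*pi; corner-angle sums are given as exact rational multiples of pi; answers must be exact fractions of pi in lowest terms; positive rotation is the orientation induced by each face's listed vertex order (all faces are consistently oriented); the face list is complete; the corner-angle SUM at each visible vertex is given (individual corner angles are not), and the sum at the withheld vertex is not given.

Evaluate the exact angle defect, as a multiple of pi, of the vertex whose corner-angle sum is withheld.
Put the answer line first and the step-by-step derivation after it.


Answer: defect(P3) = (9/8)*pi

V = 6, E = 12, F = 8; chi = V - E + F = 2
Gauss-Bonnet: total defect = 2*pi*chi = 4*pi; visible defects sum to (23/8)*pi


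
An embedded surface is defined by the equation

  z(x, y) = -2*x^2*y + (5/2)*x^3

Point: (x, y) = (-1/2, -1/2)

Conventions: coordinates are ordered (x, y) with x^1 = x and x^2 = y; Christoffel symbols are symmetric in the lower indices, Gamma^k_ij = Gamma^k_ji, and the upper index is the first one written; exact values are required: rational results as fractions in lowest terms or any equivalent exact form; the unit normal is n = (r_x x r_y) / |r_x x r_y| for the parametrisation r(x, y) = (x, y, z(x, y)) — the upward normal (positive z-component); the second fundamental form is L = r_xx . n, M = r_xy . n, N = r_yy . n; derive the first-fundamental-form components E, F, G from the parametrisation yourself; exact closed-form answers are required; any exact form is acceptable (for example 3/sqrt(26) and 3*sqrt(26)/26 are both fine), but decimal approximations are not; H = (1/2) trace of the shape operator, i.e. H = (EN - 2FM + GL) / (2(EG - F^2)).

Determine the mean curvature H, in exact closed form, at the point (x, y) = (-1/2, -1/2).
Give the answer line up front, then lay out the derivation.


Answer: H = -1312*sqrt(129)/16641

z_x = 7/8, z_y = -1/2, z_xx = -11/2, z_xy = 2, z_yy = 0
E = 113/64, F = -7/16, G = 5/4; answer radicand W^2 = 129/64
unnormalised second-form numerators: l = -11/2, m = 2, n = 0; L = l/sqrt(129/64), and similarly M = m/sqrt(W^2), N = n/sqrt(W^2)
H = (E*n - 2*F*m + G*l) / (2*(EG - F^2)*sqrt(W^2)); E*n - 2*F*m + G*l = -41/8, EG - F^2 = 129/64, so H = (-164/129)/sqrt(129/64)


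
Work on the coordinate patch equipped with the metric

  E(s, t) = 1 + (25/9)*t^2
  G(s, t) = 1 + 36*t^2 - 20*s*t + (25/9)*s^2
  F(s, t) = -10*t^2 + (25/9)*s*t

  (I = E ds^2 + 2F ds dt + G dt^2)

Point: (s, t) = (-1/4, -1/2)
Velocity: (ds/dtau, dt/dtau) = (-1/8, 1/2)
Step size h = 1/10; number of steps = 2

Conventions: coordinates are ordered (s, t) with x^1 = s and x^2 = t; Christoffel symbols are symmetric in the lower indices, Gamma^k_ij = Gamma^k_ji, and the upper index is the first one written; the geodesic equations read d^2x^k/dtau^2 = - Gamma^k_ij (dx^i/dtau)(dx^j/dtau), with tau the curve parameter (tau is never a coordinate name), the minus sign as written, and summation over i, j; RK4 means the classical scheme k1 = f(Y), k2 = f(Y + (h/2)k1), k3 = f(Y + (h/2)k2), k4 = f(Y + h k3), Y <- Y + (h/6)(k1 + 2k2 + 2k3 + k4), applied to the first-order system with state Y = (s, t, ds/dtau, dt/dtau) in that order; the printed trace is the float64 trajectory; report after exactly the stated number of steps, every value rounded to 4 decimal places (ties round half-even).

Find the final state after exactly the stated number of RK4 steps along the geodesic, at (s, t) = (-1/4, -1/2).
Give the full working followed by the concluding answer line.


f(Y) = (ds/dtau, dt/dtau, -Gamma^s_ij Y'^i Y'^j, -Gamma^t_ij Y'^i Y'^j) with the Gammas evaluated at the stage position; h = 0.100000; intermediate values shown to 6 dp
step 0: s = -0.2500, t = -0.5000, ds/dtau = -0.1250, dt/dtau = 0.5000
step 1:
  k1: at (s, t) = (-0.250000, -0.500000), (ds/dtau, dt/dtau) = (-0.125000, 0.500000); Gamma_sss = 0.000000, Gamma_sst = -0.165975, Gamma_stt = 0.597510, Gamma_tss = 0.000000, Gamma_tst = 0.514523, Gamma_ttt = -1.852282; k1 = (-0.125000, 0.500000, -0.170124, 0.527386)
  k2: at (s, t) = (-0.256250, -0.475000), (ds/dtau, dt/dtau) = (-0.133506, 0.526369); Gamma_sss = 0.000000, Gamma_sst = -0.175990, Gamma_stt = 0.633565, Gamma_tss = 0.000000, Gamma_tst = 0.538623, Gamma_ttt = -1.939041; k2 = (-0.133506, 0.526369, -0.200273, 0.612942)
  k3: at (s, t) = (-0.256675, -0.473682), (ds/dtau, dt/dtau) = (-0.135014, 0.530647); Gamma_sss = 0.000000, Gamma_sst = -0.176565, Gamma_stt = 0.635636, Gamma_tss = 0.000000, Gamma_tst = 0.539960, Gamma_ttt = -1.943854; k3 = (-0.135014, 0.530647, -0.204286, 0.624733)
  k4: at (s, t) = (-0.263501, -0.446935), (ds/dtau, dt/dtau) = (-0.145429, 0.562473); Gamma_sss = 0.000000, Gamma_sst = -0.188578, Gamma_stt = 0.678881, Gamma_tss = 0.000000, Gamma_tst = 0.567700, Gamma_ttt = -2.043720; k4 = (-0.145429, 0.562473, -0.245633, 0.739460)
  Y <- Y + (h/6)(k1 + 2k2 + 2k3 + k4): s = -0.2635, t = -0.4471, ds/dtau = -0.1454, dt/dtau = 0.5624
step 2:
  k1: at (s, t) = (-0.263458, -0.447058), (ds/dtau, dt/dtau) = (-0.145415, 0.562370); Gamma_sss = 0.000000, Gamma_sst = -0.188517, Gamma_stt = 0.678661, Gamma_tss = 0.000000, Gamma_tst = 0.567566, Gamma_ttt = -2.043236; k1 = (-0.145415, 0.562370, -0.245466, 0.739021)
  k2: at (s, t) = (-0.270729, -0.418940), (ds/dtau, dt/dtau) = (-0.157688, 0.599321); Gamma_sss = 0.000000, Gamma_sst = -0.202699, Gamma_stt = 0.729717, Gamma_tss = 0.000000, Gamma_tst = 0.598728, Gamma_ttt = -2.155423; k2 = (-0.157688, 0.599321, -0.300416, 0.887363)
  k3: at (s, t) = (-0.271342, -0.417092), (ds/dtau, dt/dtau) = (-0.160435, 0.606738); Gamma_sss = 0.000000, Gamma_sst = -0.203725, Gamma_stt = 0.733409, Gamma_tss = 0.000000, Gamma_tst = 0.600874, Gamma_ttt = -2.163148; k3 = (-0.160435, 0.606738, -0.309653, 0.913303)
  k4: at (s, t) = (-0.279501, -0.386384), (ds/dtau, dt/dtau) = (-0.176380, 0.653700); Gamma_sss = 0.000000, Gamma_sst = -0.221464, Gamma_stt = 0.797269, Gamma_tss = 0.000000, Gamma_tst = 0.637067, Gamma_ttt = -2.293442; k4 = (-0.176380, 0.653700, -0.391761, 1.126950)
  Y <- Y + (h/6)(k1 + 2k2 + 2k3 + k4): s = -0.2794, t = -0.3866, ds/dtau = -0.1764, dt/dtau = 0.6535

Answer: s = -0.2794, t = -0.3866, ds/dtau = -0.1764, dt/dtau = 0.6535


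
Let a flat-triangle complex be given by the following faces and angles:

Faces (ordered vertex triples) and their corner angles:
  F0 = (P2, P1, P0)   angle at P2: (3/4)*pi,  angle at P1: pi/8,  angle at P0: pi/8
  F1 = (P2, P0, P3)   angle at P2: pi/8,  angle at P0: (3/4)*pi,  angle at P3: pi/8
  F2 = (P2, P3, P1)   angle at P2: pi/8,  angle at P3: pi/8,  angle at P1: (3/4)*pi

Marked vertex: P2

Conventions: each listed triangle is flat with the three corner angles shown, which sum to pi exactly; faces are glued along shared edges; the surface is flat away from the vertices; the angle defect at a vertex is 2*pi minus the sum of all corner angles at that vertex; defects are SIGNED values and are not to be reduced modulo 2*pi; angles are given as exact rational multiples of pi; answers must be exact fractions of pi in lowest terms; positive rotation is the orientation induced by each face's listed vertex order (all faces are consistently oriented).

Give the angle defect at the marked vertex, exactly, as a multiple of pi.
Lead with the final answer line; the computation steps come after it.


Answer: defect(P2) = pi

Sum of corner angles at P2: pi
defect = 2*pi - pi


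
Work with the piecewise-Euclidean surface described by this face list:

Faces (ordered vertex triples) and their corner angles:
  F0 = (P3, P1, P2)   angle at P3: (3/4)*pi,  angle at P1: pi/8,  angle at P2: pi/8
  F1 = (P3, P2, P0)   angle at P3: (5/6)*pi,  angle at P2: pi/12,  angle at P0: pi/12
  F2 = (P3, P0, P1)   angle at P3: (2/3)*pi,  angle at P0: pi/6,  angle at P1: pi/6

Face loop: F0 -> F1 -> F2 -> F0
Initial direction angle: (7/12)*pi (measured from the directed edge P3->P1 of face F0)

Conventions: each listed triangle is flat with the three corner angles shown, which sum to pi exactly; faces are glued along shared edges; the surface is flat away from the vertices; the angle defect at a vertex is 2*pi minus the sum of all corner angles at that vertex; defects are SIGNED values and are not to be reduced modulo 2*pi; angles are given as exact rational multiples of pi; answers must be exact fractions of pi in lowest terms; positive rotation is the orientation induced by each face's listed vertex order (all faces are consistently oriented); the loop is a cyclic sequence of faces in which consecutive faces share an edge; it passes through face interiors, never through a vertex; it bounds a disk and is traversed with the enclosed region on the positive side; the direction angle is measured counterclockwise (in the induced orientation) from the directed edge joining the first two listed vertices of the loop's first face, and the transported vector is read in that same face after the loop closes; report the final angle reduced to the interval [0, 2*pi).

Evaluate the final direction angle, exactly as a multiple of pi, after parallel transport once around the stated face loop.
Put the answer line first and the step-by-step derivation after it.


Answer: final direction angle = pi/3

enclosed vertex P3: corner angles sum to (9/4)*pi, defect = 2*pi - (9/4)*pi = -pi/4
the final direction is the initial angle plus the enclosed defects, taken mod 2*pi in the induced orientation
final angle = (7/12)*pi - pi/4 = pi/3 (mod 2*pi)


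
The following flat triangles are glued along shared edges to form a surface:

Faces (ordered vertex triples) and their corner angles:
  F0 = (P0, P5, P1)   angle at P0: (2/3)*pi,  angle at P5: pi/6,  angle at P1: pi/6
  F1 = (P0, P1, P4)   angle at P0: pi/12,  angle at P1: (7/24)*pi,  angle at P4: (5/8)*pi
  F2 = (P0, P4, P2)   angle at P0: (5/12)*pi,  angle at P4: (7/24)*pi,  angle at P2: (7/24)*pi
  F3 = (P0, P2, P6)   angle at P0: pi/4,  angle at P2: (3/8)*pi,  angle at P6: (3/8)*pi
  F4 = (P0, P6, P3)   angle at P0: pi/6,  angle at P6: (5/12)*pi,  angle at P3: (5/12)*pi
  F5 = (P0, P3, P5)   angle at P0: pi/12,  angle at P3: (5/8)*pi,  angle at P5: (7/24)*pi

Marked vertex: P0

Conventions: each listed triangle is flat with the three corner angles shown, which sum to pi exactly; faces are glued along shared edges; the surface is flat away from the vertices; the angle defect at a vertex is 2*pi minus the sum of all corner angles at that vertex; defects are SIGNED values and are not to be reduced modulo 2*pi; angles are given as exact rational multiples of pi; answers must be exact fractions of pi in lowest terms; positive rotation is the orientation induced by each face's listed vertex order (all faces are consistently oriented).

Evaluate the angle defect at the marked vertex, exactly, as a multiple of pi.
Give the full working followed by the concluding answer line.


Sum of corner angles at P0: (5/3)*pi
defect = 2*pi - (5/3)*pi

Answer: defect(P0) = pi/3


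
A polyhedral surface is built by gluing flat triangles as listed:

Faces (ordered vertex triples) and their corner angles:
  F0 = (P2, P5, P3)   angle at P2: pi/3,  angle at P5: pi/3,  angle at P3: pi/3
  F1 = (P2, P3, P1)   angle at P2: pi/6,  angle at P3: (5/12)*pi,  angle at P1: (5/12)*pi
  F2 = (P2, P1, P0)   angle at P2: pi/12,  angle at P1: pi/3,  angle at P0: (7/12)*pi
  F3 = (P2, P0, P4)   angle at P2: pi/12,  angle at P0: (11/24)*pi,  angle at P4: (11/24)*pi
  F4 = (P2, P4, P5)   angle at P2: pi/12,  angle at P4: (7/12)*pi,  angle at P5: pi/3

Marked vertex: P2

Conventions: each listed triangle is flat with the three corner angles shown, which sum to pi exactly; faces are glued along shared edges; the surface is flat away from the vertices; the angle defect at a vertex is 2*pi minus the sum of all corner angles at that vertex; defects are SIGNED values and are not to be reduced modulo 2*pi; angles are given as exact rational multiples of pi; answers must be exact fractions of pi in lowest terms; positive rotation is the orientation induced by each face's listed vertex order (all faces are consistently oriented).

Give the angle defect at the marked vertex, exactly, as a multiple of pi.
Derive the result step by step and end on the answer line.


Sum of corner angles at P2: (3/4)*pi
defect = 2*pi - (3/4)*pi

Answer: defect(P2) = (5/4)*pi


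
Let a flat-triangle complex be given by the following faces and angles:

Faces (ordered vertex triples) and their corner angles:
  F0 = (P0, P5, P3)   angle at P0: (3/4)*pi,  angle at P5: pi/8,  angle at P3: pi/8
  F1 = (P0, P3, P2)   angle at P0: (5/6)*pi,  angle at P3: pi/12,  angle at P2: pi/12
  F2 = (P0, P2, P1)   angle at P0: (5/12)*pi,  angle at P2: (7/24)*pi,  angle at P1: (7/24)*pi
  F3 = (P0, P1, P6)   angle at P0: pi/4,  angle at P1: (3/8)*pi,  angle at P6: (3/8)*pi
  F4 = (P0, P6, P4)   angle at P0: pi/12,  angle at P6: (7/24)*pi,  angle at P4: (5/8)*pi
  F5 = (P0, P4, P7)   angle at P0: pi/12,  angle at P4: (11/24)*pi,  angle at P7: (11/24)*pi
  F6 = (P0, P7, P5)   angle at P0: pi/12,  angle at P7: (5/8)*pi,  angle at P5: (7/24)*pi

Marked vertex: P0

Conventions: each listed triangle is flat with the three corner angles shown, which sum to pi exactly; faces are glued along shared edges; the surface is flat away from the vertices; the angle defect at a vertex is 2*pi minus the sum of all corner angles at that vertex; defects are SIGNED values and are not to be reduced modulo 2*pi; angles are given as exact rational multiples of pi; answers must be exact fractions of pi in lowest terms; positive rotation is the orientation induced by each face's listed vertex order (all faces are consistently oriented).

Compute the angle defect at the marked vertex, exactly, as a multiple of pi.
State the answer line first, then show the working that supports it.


Answer: defect(P0) = -pi/2

Sum of corner angles at P0: (5/2)*pi
defect = 2*pi - (5/2)*pi


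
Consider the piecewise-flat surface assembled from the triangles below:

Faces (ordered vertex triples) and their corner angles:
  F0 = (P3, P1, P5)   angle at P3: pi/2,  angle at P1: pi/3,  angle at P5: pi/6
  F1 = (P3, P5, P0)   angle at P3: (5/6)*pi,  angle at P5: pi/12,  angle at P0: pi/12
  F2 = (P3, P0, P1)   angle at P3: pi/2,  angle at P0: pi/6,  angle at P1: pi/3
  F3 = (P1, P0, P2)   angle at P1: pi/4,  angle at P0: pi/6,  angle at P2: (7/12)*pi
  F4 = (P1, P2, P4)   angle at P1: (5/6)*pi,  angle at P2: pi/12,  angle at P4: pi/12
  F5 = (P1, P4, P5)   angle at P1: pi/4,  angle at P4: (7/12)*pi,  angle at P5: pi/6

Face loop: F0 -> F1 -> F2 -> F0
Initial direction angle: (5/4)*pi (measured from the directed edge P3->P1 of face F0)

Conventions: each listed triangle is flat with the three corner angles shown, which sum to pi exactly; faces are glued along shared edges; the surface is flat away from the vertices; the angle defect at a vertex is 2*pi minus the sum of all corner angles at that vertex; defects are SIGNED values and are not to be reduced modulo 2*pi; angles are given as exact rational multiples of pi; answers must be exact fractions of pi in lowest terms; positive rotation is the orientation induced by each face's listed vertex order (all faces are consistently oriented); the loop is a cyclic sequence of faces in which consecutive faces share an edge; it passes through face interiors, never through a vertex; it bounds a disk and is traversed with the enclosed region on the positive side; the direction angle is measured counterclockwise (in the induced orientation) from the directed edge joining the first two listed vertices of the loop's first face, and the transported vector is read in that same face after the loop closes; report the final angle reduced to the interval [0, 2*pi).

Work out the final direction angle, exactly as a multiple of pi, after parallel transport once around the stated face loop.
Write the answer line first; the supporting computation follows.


Answer: final direction angle = (17/12)*pi

enclosed vertex P3: corner angles sum to (11/6)*pi, defect = 2*pi - (11/6)*pi = pi/6
summing the enclosed defects onto the initial angle, mod 2*pi in the induced orientation:
final angle = (5/4)*pi + pi/6 = (17/12)*pi (mod 2*pi)


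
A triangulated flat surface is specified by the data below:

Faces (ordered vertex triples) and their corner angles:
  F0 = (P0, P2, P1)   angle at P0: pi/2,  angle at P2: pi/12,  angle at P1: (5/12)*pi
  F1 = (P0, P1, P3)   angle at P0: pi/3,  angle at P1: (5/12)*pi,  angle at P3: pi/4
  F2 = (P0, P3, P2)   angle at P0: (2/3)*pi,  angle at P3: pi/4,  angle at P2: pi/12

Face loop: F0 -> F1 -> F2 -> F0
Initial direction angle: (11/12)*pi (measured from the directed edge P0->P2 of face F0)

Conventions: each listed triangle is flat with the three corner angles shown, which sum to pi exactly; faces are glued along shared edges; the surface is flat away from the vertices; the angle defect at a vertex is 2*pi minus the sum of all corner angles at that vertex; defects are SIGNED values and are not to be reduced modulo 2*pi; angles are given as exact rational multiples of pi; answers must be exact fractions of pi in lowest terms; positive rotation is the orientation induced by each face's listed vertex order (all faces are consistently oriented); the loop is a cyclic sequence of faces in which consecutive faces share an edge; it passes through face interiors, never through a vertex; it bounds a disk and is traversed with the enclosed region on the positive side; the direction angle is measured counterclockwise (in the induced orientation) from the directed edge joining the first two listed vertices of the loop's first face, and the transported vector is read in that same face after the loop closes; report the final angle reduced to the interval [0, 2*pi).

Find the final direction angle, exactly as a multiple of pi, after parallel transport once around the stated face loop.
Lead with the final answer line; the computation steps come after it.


Answer: final direction angle = (17/12)*pi

enclosed vertex P0: corner angles sum to (3/2)*pi, defect = 2*pi - (3/2)*pi = pi/2
transport around the loop rotates by the sum of enclosed defects; add to the initial angle mod 2*pi
final angle = (11/12)*pi + pi/2 = (17/12)*pi (mod 2*pi)


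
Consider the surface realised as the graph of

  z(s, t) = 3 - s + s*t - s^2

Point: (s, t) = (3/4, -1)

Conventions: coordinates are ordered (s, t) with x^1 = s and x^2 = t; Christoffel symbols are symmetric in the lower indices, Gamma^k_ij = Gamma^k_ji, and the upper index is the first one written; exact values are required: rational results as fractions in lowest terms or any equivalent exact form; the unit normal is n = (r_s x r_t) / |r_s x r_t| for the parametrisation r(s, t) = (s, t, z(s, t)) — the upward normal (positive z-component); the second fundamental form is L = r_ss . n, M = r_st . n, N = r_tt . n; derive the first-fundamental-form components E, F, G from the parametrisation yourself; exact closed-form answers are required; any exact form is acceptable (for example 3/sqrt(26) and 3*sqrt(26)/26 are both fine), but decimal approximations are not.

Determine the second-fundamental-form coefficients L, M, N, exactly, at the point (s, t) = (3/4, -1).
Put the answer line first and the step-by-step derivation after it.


Answer: L = -8*sqrt(221)/221, M = 4*sqrt(221)/221, N = 0

z_s = -7/2, z_t = 3/4, z_ss = -2, z_st = 1, z_tt = 0
E = 53/4, F = -21/8, G = 25/16; answer radicand W^2 = 221/16
unnormalised second-form numerators: l = -2, m = 1, n = 0; L = l/sqrt(221/16), and similarly M = m/sqrt(W^2), N = n/sqrt(W^2)


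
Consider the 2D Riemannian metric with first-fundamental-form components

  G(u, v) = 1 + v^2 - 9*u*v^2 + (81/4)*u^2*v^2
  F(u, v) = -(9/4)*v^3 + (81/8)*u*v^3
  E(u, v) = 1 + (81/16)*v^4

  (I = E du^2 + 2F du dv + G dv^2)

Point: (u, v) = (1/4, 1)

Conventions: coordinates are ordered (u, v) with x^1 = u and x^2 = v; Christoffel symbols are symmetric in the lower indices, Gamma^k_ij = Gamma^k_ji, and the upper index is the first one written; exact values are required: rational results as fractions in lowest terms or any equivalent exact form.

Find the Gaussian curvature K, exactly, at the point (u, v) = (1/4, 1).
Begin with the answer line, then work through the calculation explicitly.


Answer: K = -82944/151321

E = 97/16, F = 9/32, G = 65/64, EG - F^2 = 389/64 at the point
E_u = 0, E_v = 81/4, F_u = 81/8, F_v = 27/32, G_u = 9/8, G_v = 1/32
E_vv = 243/4, F_uv = 243/8, G_uu = 81/2
By Brioschi, K is (det M1 - det M2) divided by (EG - F^2) squared.
M1 = [[-E_vv/2 + F_uv - G_uu/2, E_u/2, F_u - E_v/2], [F_v - G_u/2, E, F], [G_v/2, F, G]] = [[-81/4, 0, 0], [9/32, 97/16, 9/32], [1/64, 9/32, 65/64]]; det M1 = -31509/256
M2 = [[0, E_v/2, G_u/2], [E_v/2, E, F], [G_u/2, F, G]] = [[0, 81/8, 9/16], [81/8, 97/16, 9/32], [9/16, 9/32, 65/64]]; det M2 = -26325/256
det M1 - det M2 = -81/4; K = -81/4 / (389/64)^2 = -82944/151321


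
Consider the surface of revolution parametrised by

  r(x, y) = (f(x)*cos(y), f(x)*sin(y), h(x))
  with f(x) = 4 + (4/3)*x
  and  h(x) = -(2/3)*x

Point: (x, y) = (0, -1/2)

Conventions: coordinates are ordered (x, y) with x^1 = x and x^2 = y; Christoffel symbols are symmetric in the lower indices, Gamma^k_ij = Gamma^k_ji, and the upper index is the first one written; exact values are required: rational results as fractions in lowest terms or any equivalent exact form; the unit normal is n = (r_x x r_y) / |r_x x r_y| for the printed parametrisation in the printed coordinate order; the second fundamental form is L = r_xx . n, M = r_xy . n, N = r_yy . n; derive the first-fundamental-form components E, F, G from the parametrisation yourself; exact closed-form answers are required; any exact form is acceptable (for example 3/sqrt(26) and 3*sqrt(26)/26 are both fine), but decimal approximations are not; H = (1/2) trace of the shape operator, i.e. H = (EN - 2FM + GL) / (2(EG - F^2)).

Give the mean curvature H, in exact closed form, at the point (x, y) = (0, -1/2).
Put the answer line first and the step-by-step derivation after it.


Answer: H = -sqrt(5)/40

f = 4, f' = 4/3, f'' = 0, h' = -2/3, h'' = 0
E = 20/9, F = 0, G = 16; answer radicand W^2 = 20/9
unnormalised second-form numerators: l = 0, m = 0, n = -8/3; L = l/sqrt(20/9), and similarly M = m/sqrt(W^2), N = n/sqrt(W^2)
H = (E*n - 2*F*m + G*l) / (2*(EG - F^2)*sqrt(W^2)); E*n - 2*F*m + G*l = -160/27, EG - F^2 = 320/9, so H = (-1/12)/sqrt(20/9)


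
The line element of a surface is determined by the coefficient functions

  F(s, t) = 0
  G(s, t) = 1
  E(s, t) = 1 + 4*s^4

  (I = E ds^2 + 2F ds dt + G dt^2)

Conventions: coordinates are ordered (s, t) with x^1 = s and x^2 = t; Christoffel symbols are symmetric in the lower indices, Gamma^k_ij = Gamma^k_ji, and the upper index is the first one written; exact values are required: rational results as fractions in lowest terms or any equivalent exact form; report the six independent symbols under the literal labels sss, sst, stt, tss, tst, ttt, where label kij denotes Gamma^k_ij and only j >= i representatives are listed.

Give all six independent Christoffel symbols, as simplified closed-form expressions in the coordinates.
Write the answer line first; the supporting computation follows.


Answer: Gamma_sss = 8*s^3/(4*s^4 + 1), Gamma_sst = 0, Gamma_stt = 0, Gamma_tss = 0, Gamma_tst = 0, Gamma_ttt = 0

E = 1 + 4*s^4; F = 0; G = 1
Gamma^k_ij = (1/2) g^{kl} (d_i g_jl + d_j g_il - d_l g_ij), with g^inv = (1/(EG-F^2)) [[G, -F], [-F, E]]
first partials: E_s = 16*s^3, E_t = 0, F_s = 0, F_t = 0, G_s = 0, G_t = 0
D = EG - F^2 = 1 + 4*s^4
expanded: Gamma^s_ss = (G E_s - 2F F_s + F E_t)/(2D), Gamma^s_st = (G E_t - F G_s)/(2D), Gamma^s_tt = (2G F_t - G G_s - F G_t)/(2D), Gamma^t_ss = (2E F_s - E E_t - F E_s)/(2D), Gamma^t_st = (E G_s - F E_t)/(2D), Gamma^t_tt = (E G_t - 2F F_t + F G_s)/(2D); substitute and cancel common factors


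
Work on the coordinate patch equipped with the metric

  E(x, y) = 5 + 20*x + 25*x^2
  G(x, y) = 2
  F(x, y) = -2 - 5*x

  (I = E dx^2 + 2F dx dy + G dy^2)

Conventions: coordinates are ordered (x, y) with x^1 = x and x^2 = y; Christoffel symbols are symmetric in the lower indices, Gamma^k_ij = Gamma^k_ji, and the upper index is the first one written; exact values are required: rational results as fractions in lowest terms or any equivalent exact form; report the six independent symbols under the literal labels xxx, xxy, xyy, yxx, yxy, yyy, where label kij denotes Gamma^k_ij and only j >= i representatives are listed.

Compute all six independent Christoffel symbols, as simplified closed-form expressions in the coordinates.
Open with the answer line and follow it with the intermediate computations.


Answer: Gamma_xxx = (25*x + 10)/(25*x^2 + 20*x + 6), Gamma_xxy = 0, Gamma_xyy = 0, Gamma_yxx = -5/(25*x^2 + 20*x + 6), Gamma_yxy = 0, Gamma_yyy = 0

E = 5 + 20*x + 25*x^2; F = -2 - 5*x; G = 2
Gamma^k_ij = (1/2) g^{kl} (d_i g_jl + d_j g_il - d_l g_ij), with g^inv = (1/(EG-F^2)) [[G, -F], [-F, E]]
first partials: E_x = 20 + 50*x, E_y = 0, F_x = -5, F_y = 0, G_x = 0, G_y = 0
D = EG - F^2 = 6 + 20*x + 25*x^2
expanded: Gamma^x_xx = (G E_x - 2F F_x + F E_y)/(2D), Gamma^x_xy = (G E_y - F G_x)/(2D), Gamma^x_yy = (2G F_y - G G_x - F G_y)/(2D), Gamma^y_xx = (2E F_x - E E_y - F E_x)/(2D), Gamma^y_xy = (E G_x - F E_y)/(2D), Gamma^y_yy = (E G_y - 2F F_y + F G_x)/(2D); substitute and cancel common factors


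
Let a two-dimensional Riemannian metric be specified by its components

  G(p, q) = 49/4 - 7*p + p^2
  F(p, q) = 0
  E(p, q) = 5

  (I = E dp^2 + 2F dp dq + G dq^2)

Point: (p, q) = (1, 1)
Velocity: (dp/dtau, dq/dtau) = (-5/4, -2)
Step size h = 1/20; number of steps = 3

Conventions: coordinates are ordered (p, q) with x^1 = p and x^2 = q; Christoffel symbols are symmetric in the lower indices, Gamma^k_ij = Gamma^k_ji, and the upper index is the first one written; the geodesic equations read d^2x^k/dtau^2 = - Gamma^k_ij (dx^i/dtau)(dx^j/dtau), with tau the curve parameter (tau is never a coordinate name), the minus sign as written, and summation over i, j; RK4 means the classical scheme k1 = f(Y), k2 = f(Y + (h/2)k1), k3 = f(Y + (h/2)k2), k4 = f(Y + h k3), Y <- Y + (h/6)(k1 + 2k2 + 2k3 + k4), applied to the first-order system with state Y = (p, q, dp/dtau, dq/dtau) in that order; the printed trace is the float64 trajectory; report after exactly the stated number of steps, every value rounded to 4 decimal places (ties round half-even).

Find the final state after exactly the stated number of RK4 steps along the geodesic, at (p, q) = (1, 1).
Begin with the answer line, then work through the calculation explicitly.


Answer: p = 0.7917, q = 0.7224, dp/dtau = -1.5173, dq/dtau = -1.7041

f(Y) = (dp/dtau, dq/dtau, -Gamma^p_ij Y'^i Y'^j, -Gamma^q_ij Y'^i Y'^j) with the Gammas evaluated at the stage position; h = 0.050000; intermediate values shown to 6 dp
step 0: p = 1.0000, q = 1.0000, dp/dtau = -1.2500, dq/dtau = -2.0000
step 1:
  k1: at (p, q) = (1.000000, 1.000000), (dp/dtau, dq/dtau) = (-1.250000, -2.000000); Gamma_ppp = 0.000000, Gamma_ppq = 0.000000, Gamma_pqq = 0.500000, Gamma_qpp = 0.000000, Gamma_qpq = -0.400000, Gamma_qqq = 0.000000; k1 = (-1.250000, -2.000000, -2.000000, 2.000000)
  k2: at (p, q) = (0.968750, 0.950000), (dp/dtau, dq/dtau) = (-1.300000, -1.950000); Gamma_ppp = 0.000000, Gamma_ppq = 0.000000, Gamma_pqq = 0.506250, Gamma_qpp = 0.000000, Gamma_qpq = -0.395062, Gamma_qqq = 0.000000; k2 = (-1.300000, -1.950000, -1.925016, 2.002963)
  k3: at (p, q) = (0.967500, 0.951250), (dp/dtau, dq/dtau) = (-1.298125, -1.949926); Gamma_ppp = 0.000000, Gamma_ppq = 0.000000, Gamma_pqq = 0.506500, Gamma_qpp = 0.000000, Gamma_qpq = -0.394867, Gamma_qqq = 0.000000; k3 = (-1.298125, -1.949926, -1.925820, 1.999012)
  k4: at (p, q) = (0.935094, 0.902504), (dp/dtau, dq/dtau) = (-1.346291, -1.900049); Gamma_ppp = 0.000000, Gamma_ppq = 0.000000, Gamma_pqq = 0.512981, Gamma_qpp = 0.000000, Gamma_qpq = -0.389878, Gamma_qqq = 0.000000; k4 = (-1.346291, -1.900049, -1.851959, 1.994630)
  Y <- Y + (h/6)(k1 + 2k2 + 2k3 + k4): p = 0.9351, q = 0.9025, dp/dtau = -1.3463, dq/dtau = -1.9000
step 2:
  k1: at (p, q) = (0.935062, 0.902501), (dp/dtau, dq/dtau) = (-1.346280, -1.900012); Gamma_ppp = 0.000000, Gamma_ppq = 0.000000, Gamma_pqq = 0.512988, Gamma_qpp = 0.000000, Gamma_qpq = -0.389873, Gamma_qqq = 0.000000; k1 = (-1.346280, -1.900012, -1.851908, 1.994550)
  k2: at (p, q) = (0.901405, 0.855001), (dp/dtau, dq/dtau) = (-1.392578, -1.850148); Gamma_ppp = 0.000000, Gamma_ppq = 0.000000, Gamma_pqq = 0.519719, Gamma_qpp = 0.000000, Gamma_qpq = -0.384823, Gamma_qqq = 0.000000; k2 = (-1.392578, -1.850148, -1.779023, 1.982976)
  k3: at (p, q) = (0.900248, 0.856247), (dp/dtau, dq/dtau) = (-1.390756, -1.850437); Gamma_ppp = 0.000000, Gamma_ppq = 0.000000, Gamma_pqq = 0.519950, Gamma_qpp = 0.000000, Gamma_qpq = -0.384652, Gamma_qqq = 0.000000; k3 = (-1.390756, -1.850437, -1.780372, 1.979809)
  k4: at (p, q) = (0.865524, 0.809979), (dp/dtau, dq/dtau) = (-1.435299, -1.801021); Gamma_ppp = 0.000000, Gamma_ppq = 0.000000, Gamma_pqq = 0.526895, Gamma_qpp = 0.000000, Gamma_qpq = -0.379582, Gamma_qqq = 0.000000; k4 = (-1.435299, -1.801021, -1.709078, 1.962443)
  Y <- Y + (h/6)(k1 + 2k2 + 2k3 + k4): p = 0.8655, q = 0.8100, dp/dtau = -1.4353, dq/dtau = -1.8010
step 3:
  k1: at (p, q) = (0.865493, 0.809982), (dp/dtau, dq/dtau) = (-1.435278, -1.800990); Gamma_ppp = 0.000000, Gamma_ppq = 0.000000, Gamma_pqq = 0.526901, Gamma_qpp = 0.000000, Gamma_qpq = -0.379578, Gamma_qqq = 0.000000; k1 = (-1.435278, -1.800990, -1.709040, 1.962358)
  k2: at (p, q) = (0.829611, 0.764958), (dp/dtau, dq/dtau) = (-1.478004, -1.751932); Gamma_ppp = 0.000000, Gamma_ppq = 0.000000, Gamma_pqq = 0.534078, Gamma_qpp = 0.000000, Gamma_qpq = -0.374477, Gamma_qqq = 0.000000; k2 = (-1.478004, -1.751932, -1.639226, 1.939315)
  k3: at (p, q) = (0.828543, 0.766184), (dp/dtau, dq/dtau) = (-1.476259, -1.752508); Gamma_ppp = 0.000000, Gamma_ppq = 0.000000, Gamma_pqq = 0.534291, Gamma_qpp = 0.000000, Gamma_qpq = -0.374328, Gamma_qqq = 0.000000; k3 = (-1.476259, -1.752508, -1.640960, 1.936887)
  k4: at (p, q) = (0.791680, 0.722357), (dp/dtau, dq/dtau) = (-1.517326, -1.704146); Gamma_ppp = 0.000000, Gamma_ppq = 0.000000, Gamma_pqq = 0.541664, Gamma_qpp = 0.000000, Gamma_qpq = -0.369233, Gamma_qqq = 0.000000; k4 = (-1.517326, -1.704146, -1.573054, 1.909484)
  Y <- Y + (h/6)(k1 + 2k2 + 2k3 + k4): p = 0.7917, q = 0.7224, dp/dtau = -1.5173, dq/dtau = -1.7041


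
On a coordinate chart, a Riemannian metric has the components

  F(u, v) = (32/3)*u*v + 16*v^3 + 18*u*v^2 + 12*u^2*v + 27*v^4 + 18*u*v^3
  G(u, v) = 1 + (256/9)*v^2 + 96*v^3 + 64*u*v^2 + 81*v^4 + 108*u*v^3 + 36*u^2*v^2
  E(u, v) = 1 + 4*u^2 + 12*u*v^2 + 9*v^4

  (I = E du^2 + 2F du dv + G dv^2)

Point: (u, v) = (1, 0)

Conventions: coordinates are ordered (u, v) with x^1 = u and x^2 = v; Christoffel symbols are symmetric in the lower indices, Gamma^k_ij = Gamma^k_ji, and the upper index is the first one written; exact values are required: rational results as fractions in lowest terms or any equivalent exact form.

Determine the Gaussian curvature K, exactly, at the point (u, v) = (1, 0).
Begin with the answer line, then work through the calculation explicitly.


Answer: K = 68/75

E = 5, F = 0, G = 1, EG - F^2 = 5 at the point
E_u = 8, E_v = 0, F_u = 0, F_v = 68/3, G_u = 0, G_v = 0
E_vv = 24, F_uv = 104/3, G_uu = 0
K follows from Brioschi's formula, (det M1 - det M2)/(EG - F^2)^2.
M1 = [[-E_vv/2 + F_uv - G_uu/2, E_u/2, F_u - E_v/2], [F_v - G_u/2, E, F], [G_v/2, F, G]] = [[68/3, 4, 0], [68/3, 5, 0], [0, 0, 1]]; det M1 = 68/3
M2 = [[0, E_v/2, G_u/2], [E_v/2, E, F], [G_u/2, F, G]] = [[0, 0, 0], [0, 5, 0], [0, 0, 1]]; det M2 = 0
det M1 - det M2 = 68/3; K = 68/3 / (5)^2 = 68/75


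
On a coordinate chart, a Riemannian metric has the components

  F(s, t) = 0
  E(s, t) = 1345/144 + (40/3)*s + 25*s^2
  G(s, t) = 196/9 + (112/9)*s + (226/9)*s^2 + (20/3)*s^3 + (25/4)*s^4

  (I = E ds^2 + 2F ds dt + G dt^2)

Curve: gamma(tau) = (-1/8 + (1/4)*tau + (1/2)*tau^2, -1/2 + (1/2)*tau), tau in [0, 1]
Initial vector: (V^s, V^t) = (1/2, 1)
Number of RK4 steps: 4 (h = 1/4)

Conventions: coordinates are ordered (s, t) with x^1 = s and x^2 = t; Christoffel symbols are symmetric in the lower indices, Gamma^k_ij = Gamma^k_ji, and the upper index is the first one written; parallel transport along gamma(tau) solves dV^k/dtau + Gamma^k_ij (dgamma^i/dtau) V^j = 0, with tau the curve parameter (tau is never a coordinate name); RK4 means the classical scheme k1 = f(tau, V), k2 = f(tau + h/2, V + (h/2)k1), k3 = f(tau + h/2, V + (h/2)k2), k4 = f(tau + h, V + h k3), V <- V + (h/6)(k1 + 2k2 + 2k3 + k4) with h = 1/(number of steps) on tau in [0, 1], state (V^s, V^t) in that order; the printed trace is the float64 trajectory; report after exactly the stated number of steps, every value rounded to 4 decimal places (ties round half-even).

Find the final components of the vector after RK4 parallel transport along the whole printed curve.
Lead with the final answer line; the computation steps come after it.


Answer: V^s = 0.5027, V^t = 0.6115

gamma'(tau) = (1/4 + tau, 1/2); f(tau, V)^k = -Gamma^k_ij(gamma(tau)) gamma'^i(tau) V^j; h = 1/4; intermediate values shown to 6 dp
curve data and Christoffel symbols at the stage parameters:
  tau = 0.000000: gamma = (-0.125000, -0.500000), gamma' = (0.250000, 0.500000); Gamma_sss = 0.439182, Gamma_sst = 0.000000, Gamma_stt = -0.398695, Gamma_tss = 0.000000, Gamma_tst = 0.156053, Gamma_ttt = 0.000000
  tau = 0.125000: gamma = (-0.085938, -0.437500), gamma' = (0.375000, 0.500000); Gamma_sss = 0.539228, Gamma_sst = 0.000000, Gamma_stt = -0.492913, Gamma_tss = 0.000000, Gamma_tst = 0.197711, Gamma_ttt = 0.000000
  tau = 0.250000: gamma = (-0.031250, -0.375000), gamma' = (0.500000, 0.500000); Gamma_sss = 0.657734, Gamma_sst = 0.000000, Gamma_stt = -0.608725, Gamma_tss = 0.000000, Gamma_tst = 0.254370, Gamma_ttt = 0.000000
  tau = 0.375000: gamma = (0.039062, -0.312500), gamma' = (0.625000, 0.500000); Gamma_sss = 0.772101, Gamma_sst = 0.000000, Gamma_stt = -0.729260, Gamma_tss = 0.000000, Gamma_tst = 0.323690, Gamma_ttt = 0.000000
  tau = 0.500000: gamma = (0.125000, -0.250000), gamma' = (0.750000, 0.500000); Gamma_sss = 0.859101, Gamma_sst = 0.000000, Gamma_stt = -0.837176, Gamma_tss = 0.000000, Gamma_tst = 0.401924, Gamma_ttt = 0.000000
  tau = 0.625000: gamma = (0.226562, -0.187500), gamma' = (0.875000, 0.500000); Gamma_sss = 0.903723, Gamma_sst = 0.000000, Gamma_stt = -0.921269, Gamma_tss = 0.000000, Gamma_tst = 0.483835, Gamma_ttt = 0.000000
  tau = 0.750000: gamma = (0.343750, -0.125000), gamma' = (1.000000, 0.500000); Gamma_sss = 0.904176, Gamma_sst = 0.000000, Gamma_stt = -0.980201, Gamma_tss = 0.000000, Gamma_tst = 0.563072, Gamma_ttt = 0.000000
  tau = 0.875000: gamma = (0.476562, -0.062500), gamma' = (1.125000, 0.500000); Gamma_sss = 0.869386, Gamma_sst = 0.000000, Gamma_stt = -1.020635, Gamma_tss = 0.000000, Gamma_tst = 0.633089, Gamma_ttt = 0.000000
  tau = 1.000000: gamma = (0.625000, 0.000000), gamma' = (1.250000, 0.500000); Gamma_sss = 0.812401, Gamma_sst = 0.000000, Gamma_stt = -1.052313, Gamma_tss = 0.000000, Gamma_tst = 0.688380, Gamma_ttt = 0.000000
step 0: V^s = 0.5000, V^t = 1.0000
step 1: k1 = (0.144450, -0.078026), k2 = (0.139296, -0.124631), k3 = (0.137991, -0.124135), k4 = (0.119138, -0.191218); V <- V + (h/6)(k1 + 2k2 + 2k3 + k4): V^s = 0.5341, V^t = 0.9681
step 2: k1 = (0.118994, -0.191050), k2 = (0.079362, -0.279858), k3 = (0.077705, -0.276811), k4 = (0.019602, -0.382187); V <- V + (h/6)(k1 + 2k2 + 2k3 + k4): V^s = 0.5530, V^t = 0.8978
step 3: k1 = (0.019516, -0.381751), k2 = (-0.047615, -0.494237), k3 = (-0.047457, -0.486254), k4 = (-0.108818, -0.589401); V <- V + (h/6)(k1 + 2k2 + 2k3 + k4): V^s = 0.5413, V^t = 0.7756
step 4: k1 = (-0.109316, -0.589120), k2 = (-0.157844, -0.666980), k3 = (-0.156878, -0.658128), k4 = (-0.188354, -0.698627); V <- V + (h/6)(k1 + 2k2 + 2k3 + k4): V^s = 0.5027, V^t = 0.6115


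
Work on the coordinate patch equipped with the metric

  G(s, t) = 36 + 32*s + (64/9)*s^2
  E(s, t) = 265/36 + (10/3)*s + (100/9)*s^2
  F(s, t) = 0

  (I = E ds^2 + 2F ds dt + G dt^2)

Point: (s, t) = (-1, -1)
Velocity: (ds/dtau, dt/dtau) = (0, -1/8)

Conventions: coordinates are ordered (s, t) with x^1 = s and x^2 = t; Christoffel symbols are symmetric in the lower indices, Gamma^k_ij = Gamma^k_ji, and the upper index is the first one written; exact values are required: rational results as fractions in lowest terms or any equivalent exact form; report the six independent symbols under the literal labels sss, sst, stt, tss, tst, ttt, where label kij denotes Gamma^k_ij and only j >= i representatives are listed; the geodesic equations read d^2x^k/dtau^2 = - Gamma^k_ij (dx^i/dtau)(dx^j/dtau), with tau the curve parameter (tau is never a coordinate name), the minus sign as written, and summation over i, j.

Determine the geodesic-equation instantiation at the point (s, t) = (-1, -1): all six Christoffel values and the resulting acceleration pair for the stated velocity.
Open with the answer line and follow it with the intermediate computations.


Answer: Gamma_sss = -68/109, Gamma_sst = 0, Gamma_stt = -64/109, Gamma_tss = 0, Gamma_tst = 4/5, Gamma_ttt = 0; accelerations (d^2s/dtau^2, d^2t/dtau^2) = (1/109, 0)

E = 545/36, F = 0, G = 100/9 at the point
E_s = -170/9, E_t = 0, F_s = 0, F_t = 0, G_s = 160/9, G_t = 0
EG - F^2 = 13625/81;  g^inv = (81/13625) * [[100/9, 0], [0, 545/36]]
first-kind symbols [ij,l] = (1/2)(d_i g_jl + d_j g_il - d_l g_ij): [ss,s] = E_s/2 = -85/9, [ss,t] = F_s - E_t/2 = 0, [st,s] = E_t/2 = 0, [st,t] = G_s/2 = 80/9, [tt,s] = F_t - G_s/2 = -80/9, [tt,t] = G_t/2 = 0
Gamma^s_ij = (G*[ij,s] - F*[ij,t])/(EG - F^2), Gamma^t_ij = (E*[ij,t] - F*[ij,s])/(EG - F^2)
Gamma_sss = -68/109, Gamma_sst = 0, Gamma_stt = -64/109, Gamma_tss = 0, Gamma_tst = 4/5, Gamma_ttt = 0
d^2s/dtau^2 = -(Gamma_sss*(0)^2 + 2*Gamma_sst*(0)*(-1/8) + Gamma_stt*(-1/8)^2) = 1/109
d^2t/dtau^2 = -(Gamma_tss*(0)^2 + 2*Gamma_tst*(0)*(-1/8) + Gamma_ttt*(-1/8)^2) = 0


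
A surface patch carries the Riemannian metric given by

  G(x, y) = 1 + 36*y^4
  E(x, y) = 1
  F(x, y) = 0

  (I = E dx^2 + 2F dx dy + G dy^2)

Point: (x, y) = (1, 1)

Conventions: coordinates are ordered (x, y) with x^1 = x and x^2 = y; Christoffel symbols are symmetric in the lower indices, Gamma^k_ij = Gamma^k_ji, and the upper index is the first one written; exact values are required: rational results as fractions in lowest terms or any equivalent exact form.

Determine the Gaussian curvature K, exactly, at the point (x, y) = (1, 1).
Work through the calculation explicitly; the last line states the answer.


E = 1, F = 0, G = 37, EG - F^2 = 37 at the point
E_x = 0, E_y = 0, F_x = 0, F_y = 0, G_x = 0, G_y = 144
E_yy = 0, F_xy = 0, G_xx = 0
Apply the Brioschi formula K = (det M1 - det M2)/(EG - F^2)^2 over the derivative matrices of E, F, G.
M1 = [[-E_yy/2 + F_xy - G_xx/2, E_x/2, F_x - E_y/2], [F_y - G_x/2, E, F], [G_y/2, F, G]] = [[0, 0, 0], [0, 1, 0], [72, 0, 37]]; det M1 = 0
M2 = [[0, E_y/2, G_x/2], [E_y/2, E, F], [G_x/2, F, G]] = [[0, 0, 0], [0, 1, 0], [0, 0, 37]]; det M2 = 0
det M1 - det M2 = 0; K = 0 / (37)^2 = 0

Answer: K = 0
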